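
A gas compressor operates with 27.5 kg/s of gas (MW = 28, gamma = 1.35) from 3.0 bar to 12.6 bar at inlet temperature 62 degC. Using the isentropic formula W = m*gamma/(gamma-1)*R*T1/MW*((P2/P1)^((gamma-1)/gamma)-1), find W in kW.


Isentropic work: W = m*(gamma/(gamma-1))*(R*T1/MW)*((P2/P1)^((gamma-1)/gamma) - 1)
T1 = 62 + 273.15 = 335.15 K
Pressure ratio = 12.6 / 3.0 = 4.2
Exponent = (1.35 - 1)/1.35 = 0.259259
(P2/P1)^exp - 1 = 4.2^0.259259 - 1 = 0.450718
W = 27.5 * 1.35 / 0.35 * 8.314 * 335.15 / 28 * 0.450718 = 4758

4758 kW


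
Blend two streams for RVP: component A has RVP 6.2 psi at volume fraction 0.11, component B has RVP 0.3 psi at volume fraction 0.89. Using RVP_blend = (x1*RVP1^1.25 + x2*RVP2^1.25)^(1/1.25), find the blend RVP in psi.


Chevron index: RVP_blend = (sum xi*RVPi^1.25)^(1/1.25)
RVP^1.25 terms: 0.11 * 6.2^1.25 + 0.89 * 0.3^1.25 = 1.27378
RVP_blend = 1.27378^(1/1.25) = 1.214

1.214 psi


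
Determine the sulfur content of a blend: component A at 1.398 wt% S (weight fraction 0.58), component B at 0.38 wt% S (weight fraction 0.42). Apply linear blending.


Linear sulfur blending: S_blend = x1*S1 + x2*S2
Contribution 1: 0.58 * 1.398 = 0.81084 wt%
Contribution 2: 0.42 * 0.38 = 0.1596 wt%
S_blend = 0.81084 + 0.1596 = 0.97044

0.97044 wt%


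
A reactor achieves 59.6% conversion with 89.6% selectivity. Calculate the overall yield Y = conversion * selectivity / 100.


Overall yield = conversion (%) * selectivity (%) / 100
Conversion = 59.6%, Selectivity = 89.6%
Y = 59.6 * 89.6 / 100
= 53.4016 %

53.4016 %


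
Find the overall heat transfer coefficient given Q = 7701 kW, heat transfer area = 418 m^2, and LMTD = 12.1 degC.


From Q = U*A*LMTD, U = Q / (A * LMTD)
U = 7701 / (418 * 12.1) = 7701 / 5057.8 = 1.523

1.523 kW/(m^2*K)


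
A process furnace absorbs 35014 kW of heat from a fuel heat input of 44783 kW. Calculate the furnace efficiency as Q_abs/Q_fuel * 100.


Furnace efficiency = Q_absorbed / Q_fuel * 100
= 35014 / 44783 * 100 = 78.19

78.19 %


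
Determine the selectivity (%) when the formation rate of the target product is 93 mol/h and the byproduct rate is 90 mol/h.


Selectivity = desired / (desired + undesired) * 100
Total products = 93 + 90 = 183 mol/h
S = 93 / 183 * 100
= 0.5082 * 100
= 50.82 %

50.82 %


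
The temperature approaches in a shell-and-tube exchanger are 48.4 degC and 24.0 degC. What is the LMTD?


LMTD = (dT1 - dT2) / ln(dT1/dT2)
= (48.4 - 24.0) / ln(48.4 / 24.0) = 24.4 / 0.701446 = 34.79

34.79 degC


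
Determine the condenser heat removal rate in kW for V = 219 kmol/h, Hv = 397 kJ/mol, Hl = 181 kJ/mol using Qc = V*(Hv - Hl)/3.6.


Qc = 219 * (397 - 181) / 3.6 = 219 * 216 / 3.6 = 13140

13140 kW


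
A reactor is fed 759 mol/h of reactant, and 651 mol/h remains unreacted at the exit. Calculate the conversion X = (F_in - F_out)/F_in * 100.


X = (F_in - F_out) / F_in * 100
Moles reacted = 759 - 651 = 108
X = 108 / 759 * 100
= 0.1423 * 100
= 14.23 %

14.23 %


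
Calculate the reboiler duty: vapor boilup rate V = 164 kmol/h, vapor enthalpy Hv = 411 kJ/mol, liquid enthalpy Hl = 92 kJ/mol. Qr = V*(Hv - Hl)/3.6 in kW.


Qr = 164 * (411 - 92) / 3.6 = 164 * 319 / 3.6 = 14530

14530 kW


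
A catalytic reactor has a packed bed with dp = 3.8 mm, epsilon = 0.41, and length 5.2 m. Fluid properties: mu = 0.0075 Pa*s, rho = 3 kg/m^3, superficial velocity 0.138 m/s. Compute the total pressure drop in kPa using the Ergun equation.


dp = 3.8 mm = 0.0038 m
Viscous term = 150*0.0075*0.138*(1-0.41)^2 / (0.0038^2*0.41^3) = 54302.1
Inertial term = 1.75*3*0.138^2*(1-0.41) / (0.0038*0.41^3) = 225.234
dP/L = 54302.1 + 225.234 = 54527.3 Pa/m
dP = 54527.3 * 5.2 / 1000 = 283.5 kPa

283.5 kPa


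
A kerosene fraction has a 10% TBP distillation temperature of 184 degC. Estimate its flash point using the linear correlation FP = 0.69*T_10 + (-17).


FP = 0.69 * 184 + (-17) = 109.96

109.96 degC


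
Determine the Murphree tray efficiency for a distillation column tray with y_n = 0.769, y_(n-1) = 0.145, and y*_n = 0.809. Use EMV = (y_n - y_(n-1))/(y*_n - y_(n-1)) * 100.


Murphree vapor efficiency: EMV = (y_n - y_(n-1)) / (y*_n - y_(n-1)) * 100
EMV = (0.769 - 0.145) / (0.809 - 0.145) * 100 = 0.624 / 0.664 * 100 = 93.98

93.98 %


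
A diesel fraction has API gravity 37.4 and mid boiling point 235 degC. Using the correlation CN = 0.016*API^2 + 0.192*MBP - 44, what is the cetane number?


CN = 0.016 * 37.4^2 + 0.192 * 235 - 44
CN = 22.38016 + 45.12 - 44 = 23.50016

23.50016


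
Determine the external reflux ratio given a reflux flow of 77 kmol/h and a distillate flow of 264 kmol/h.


Reflux ratio definition: R = L / D (liquid returned / distillate withdrawn)
L = 77 kmol/h, D = 264 kmol/h
R = 77 / 264 = 0.2917

0.2917


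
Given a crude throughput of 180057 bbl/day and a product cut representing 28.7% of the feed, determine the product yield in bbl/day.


Crude throughput = 180057 bbl/day
Fraction yield = 28.7%
yield = throughput * fraction / 100
yield = 180057 * 28.7 / 100 = 51676.359

51676.359 bbl/day


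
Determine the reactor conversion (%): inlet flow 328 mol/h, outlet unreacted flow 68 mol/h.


X = (F_in - F_out) / F_in * 100
Moles reacted = 328 - 68 = 260
X = 260 / 328 * 100
= 0.7927 * 100
= 79.27 %

79.27 %


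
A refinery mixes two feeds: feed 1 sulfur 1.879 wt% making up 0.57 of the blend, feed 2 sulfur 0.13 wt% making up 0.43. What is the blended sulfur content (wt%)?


Linear sulfur blending: S_blend = x1*S1 + x2*S2
Contribution 1: 0.57 * 1.879 = 1.07103 wt%
Contribution 2: 0.43 * 0.13 = 0.0559 wt%
S_blend = 1.07103 + 0.0559 = 1.12693

1.12693 wt%


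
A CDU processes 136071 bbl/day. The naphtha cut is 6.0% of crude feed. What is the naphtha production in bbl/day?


Crude throughput = 136071 bbl/day
Fraction yield = 6.0%
yield = throughput * fraction / 100
yield = 136071 * 6.0 / 100 = 8164.26

8164.26 bbl/day


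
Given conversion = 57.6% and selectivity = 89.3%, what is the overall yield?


Overall yield = conversion (%) * selectivity (%) / 100
Conversion = 57.6%, Selectivity = 89.3%
Y = 57.6 * 89.3 / 100
= 51.4368 %

51.4368 %


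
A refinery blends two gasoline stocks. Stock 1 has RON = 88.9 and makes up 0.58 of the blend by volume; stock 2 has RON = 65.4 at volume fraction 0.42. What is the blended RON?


Linear blending: RON_blend = sum(vi * RONi)
Contribution 1: 0.58 * 88.9 = 51.562
Contribution 2: 0.42 * 65.4 = 27.468
RON_blend = 51.562 + 27.468 = 79.03

79.03


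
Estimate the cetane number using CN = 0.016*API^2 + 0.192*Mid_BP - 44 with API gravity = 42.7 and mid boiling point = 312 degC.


CN = 0.016 * 42.7^2 + 0.192 * 312 - 44
CN = 29.17264 + 59.904 - 44 = 45.07664

45.07664


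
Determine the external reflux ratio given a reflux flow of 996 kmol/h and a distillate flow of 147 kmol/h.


Reflux ratio definition: R = L / D (liquid returned / distillate withdrawn)
L = 996 kmol/h, D = 147 kmol/h
R = 996 / 147 = 6.776

6.776


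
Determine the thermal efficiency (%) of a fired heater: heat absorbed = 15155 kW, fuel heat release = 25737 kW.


Furnace efficiency = Q_absorbed / Q_fuel * 100
= 15155 / 25737 * 100 = 58.88

58.88 %


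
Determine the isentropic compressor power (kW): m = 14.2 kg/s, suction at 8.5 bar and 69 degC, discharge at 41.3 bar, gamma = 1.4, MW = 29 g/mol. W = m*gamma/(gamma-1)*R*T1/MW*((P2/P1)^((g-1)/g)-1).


Isentropic work: W = m*(gamma/(gamma-1))*(R*T1/MW)*((P2/P1)^((gamma-1)/gamma) - 1)
T1 = 69 + 273.15 = 342.15 K
Pressure ratio = 41.3 / 8.5 = 4.85882
Exponent = (1.4 - 1)/1.4 = 0.285714
(P2/P1)^exp - 1 = 4.85882^0.285714 - 1 = 0.570911
W = 14.2 * 1.4 / 0.4 * 8.314 * 342.15 / 29 * 0.570911 = 2783

2783 kW


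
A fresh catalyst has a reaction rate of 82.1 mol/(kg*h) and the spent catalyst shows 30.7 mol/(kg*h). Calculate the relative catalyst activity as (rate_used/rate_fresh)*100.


Activity (%) = (rate_used / rate_fresh) * 100
rate_used = 30.7, rate_fresh = 82.1
= (30.7 / 82.1) * 100
= 0.3739 * 100 = 37.39

37.39 %


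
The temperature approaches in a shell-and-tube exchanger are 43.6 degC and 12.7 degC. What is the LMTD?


LMTD = (dT1 - dT2) / ln(dT1/dT2)
= (43.6 - 12.7) / ln(43.6 / 12.7) = 30.9 / 1.23346 = 25.05

25.05 degC


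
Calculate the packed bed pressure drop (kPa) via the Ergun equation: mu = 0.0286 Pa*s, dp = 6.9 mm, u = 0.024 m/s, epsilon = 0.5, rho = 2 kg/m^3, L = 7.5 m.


dp = 6.9 mm = 0.0069 m
Viscous term = 150*0.0286*0.024*(1-0.5)^2 / (0.0069^2*0.5^3) = 4325.14
Inertial term = 1.75*2*0.024^2*(1-0.5) / (0.0069*0.5^3) = 1.1687
dP/L = 4325.14 + 1.1687 = 4326.31 Pa/m
dP = 4326.31 * 7.5 / 1000 = 32.45 kPa

32.45 kPa


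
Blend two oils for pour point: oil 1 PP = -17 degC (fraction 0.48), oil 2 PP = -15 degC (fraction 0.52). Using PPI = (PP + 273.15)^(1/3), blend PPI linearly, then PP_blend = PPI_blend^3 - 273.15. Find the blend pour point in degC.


PPI_1 = (-17 + 273.15)^(1/3) = 6.350844
PPI_2 = (-15 + 273.15)^(1/3) = 6.36733
PPI_blend = 0.48 * 6.350844 + 0.52 * 6.36733 = 6.359417
PP_blend = 6.359417^3 - 273.15 = 257.1887 - 273.15 = -15.96

-15.96 degC


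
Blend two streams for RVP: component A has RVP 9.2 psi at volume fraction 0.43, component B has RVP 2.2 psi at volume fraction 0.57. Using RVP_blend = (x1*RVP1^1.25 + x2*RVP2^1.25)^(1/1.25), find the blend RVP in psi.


Chevron index: RVP_blend = (sum xi*RVPi^1.25)^(1/1.25)
RVP^1.25 terms: 0.43 * 9.2^1.25 + 0.57 * 2.2^1.25 = 8.41697
RVP_blend = 8.41697^(1/1.25) = 5.497

5.497 psi


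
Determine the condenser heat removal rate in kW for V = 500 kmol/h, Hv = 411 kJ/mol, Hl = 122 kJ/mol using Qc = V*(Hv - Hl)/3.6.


Qc = 500 * (411 - 122) / 3.6 = 500 * 289 / 3.6 = 40140

40140 kW


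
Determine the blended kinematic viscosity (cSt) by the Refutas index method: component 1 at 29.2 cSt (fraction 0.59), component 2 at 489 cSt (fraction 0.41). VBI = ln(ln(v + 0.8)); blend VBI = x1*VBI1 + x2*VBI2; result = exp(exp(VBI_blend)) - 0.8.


Refutas method: VBN_i = 14.534*ln(ln(visc_i + 0.8)) + 10.975, blended linearly by mass fraction; since VBN is linear in VBI_i = ln(ln(visc_i + 0.8)) and the fractions sum to 1, blend VBI directly: visc = exp(exp(VBI_blend)) - 0.8
VBI_1 = ln(ln(29.2 + 0.8)) = 1.22413
VBI_2 = ln(ln(489 + 0.8)) = 1.82358
VBI_blend = 0.59 * 1.22413 + 0.41 * 1.82358 = 1.4699
visc_blend = exp(exp(1.4699)) - 0.8 = 76.59

76.59 cSt


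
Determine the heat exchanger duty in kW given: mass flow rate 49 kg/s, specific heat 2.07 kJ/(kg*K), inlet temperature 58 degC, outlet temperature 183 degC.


Q = m_dot * cp * delta_T
delta_T = 183 - 58 = 125 K
Q = 49 * 2.07 * 125
= 101.43 * 125
= 12678.75 kW

12678.75 kW


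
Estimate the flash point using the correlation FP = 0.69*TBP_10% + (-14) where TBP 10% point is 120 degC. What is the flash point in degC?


FP = 0.69 * 120 + (-14) = 68.8

68.8 degC


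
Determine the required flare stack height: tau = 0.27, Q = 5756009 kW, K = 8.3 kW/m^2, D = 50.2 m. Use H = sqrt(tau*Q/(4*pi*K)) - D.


tau*Q/(4*pi*K) = 0.27 * 5756009 / (4 * pi * 8.3) = 14900.4
sqrt(14900.4) = 122.067
H = 122.067 - 50.2 = 71.87

71.87 m


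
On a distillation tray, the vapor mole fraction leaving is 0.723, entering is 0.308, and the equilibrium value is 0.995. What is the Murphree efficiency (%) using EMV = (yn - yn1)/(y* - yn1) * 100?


Murphree vapor efficiency: EMV = (y_n - y_(n-1)) / (y*_n - y_(n-1)) * 100
EMV = (0.723 - 0.308) / (0.995 - 0.308) * 100 = 0.415 / 0.687 * 100 = 60.41

60.41 %


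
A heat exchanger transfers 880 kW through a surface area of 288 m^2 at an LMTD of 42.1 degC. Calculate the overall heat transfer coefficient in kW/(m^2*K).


From Q = U*A*LMTD, U = Q / (A * LMTD)
U = 880 / (288 * 42.1) = 880 / 12124.8 = 0.07258

0.07258 kW/(m^2*K)


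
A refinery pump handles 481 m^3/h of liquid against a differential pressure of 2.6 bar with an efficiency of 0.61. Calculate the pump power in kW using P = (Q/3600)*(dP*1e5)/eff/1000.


Q = 481 / 3600 = 0.133611 m^3/s
P = 0.133611 * (2.6 * 1e5) / 0.61 / 1000 = 56.95

56.95 kW


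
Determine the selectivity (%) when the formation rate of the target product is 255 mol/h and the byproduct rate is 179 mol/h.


Selectivity = desired / (desired + undesired) * 100
Total products = 255 + 179 = 434 mol/h
S = 255 / 434 * 100
= 0.5876 * 100
= 58.76 %

58.76 %


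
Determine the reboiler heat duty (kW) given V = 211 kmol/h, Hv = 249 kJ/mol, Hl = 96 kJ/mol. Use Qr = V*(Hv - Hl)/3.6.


Qr = 211 * (249 - 96) / 3.6 = 211 * 153 / 3.6 = 8968

8968 kW


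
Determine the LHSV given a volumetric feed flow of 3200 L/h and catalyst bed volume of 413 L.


LHSV = volumetric feed rate / catalyst volume
= 3200 L/h / 413 L
= 7.748 h^-1

7.748 h^-1


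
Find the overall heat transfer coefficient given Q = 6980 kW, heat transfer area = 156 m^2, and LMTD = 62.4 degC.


From Q = U*A*LMTD, U = Q / (A * LMTD)
U = 6980 / (156 * 62.4) = 6980 / 9734.4 = 0.7170

0.7170 kW/(m^2*K)


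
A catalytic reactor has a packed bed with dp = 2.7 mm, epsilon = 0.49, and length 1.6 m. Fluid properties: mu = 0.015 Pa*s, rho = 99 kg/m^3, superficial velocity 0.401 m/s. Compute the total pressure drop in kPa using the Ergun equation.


dp = 2.7 mm = 0.0027 m
Viscous term = 150*0.015*0.401*(1-0.49)^2 / (0.0027^2*0.49^3) = 273622
Inertial term = 1.75*99*0.401^2*(1-0.49) / (0.0027*0.49^3) = 44728.1
dP/L = 273622 + 44728.1 = 318350 Pa/m
dP = 318350 * 1.6 / 1000 = 509.4 kPa

509.4 kPa


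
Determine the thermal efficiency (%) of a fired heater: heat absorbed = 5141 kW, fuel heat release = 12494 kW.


Furnace efficiency = Q_absorbed / Q_fuel * 100
= 5141 / 12494 * 100 = 41.15

41.15 %


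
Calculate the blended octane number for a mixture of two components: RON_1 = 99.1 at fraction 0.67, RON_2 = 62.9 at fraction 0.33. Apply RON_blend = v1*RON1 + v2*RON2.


Linear blending: RON_blend = sum(vi * RONi)
Contribution 1: 0.67 * 99.1 = 66.397
Contribution 2: 0.33 * 62.9 = 20.757
RON_blend = 66.397 + 20.757 = 87.154

87.154


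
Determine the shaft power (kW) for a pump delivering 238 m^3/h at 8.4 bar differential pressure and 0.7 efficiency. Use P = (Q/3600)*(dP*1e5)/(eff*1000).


Q = 238 / 3600 = 0.0661111 m^3/s
P = 0.0661111 * (8.4 * 1e5) / 0.7 / 1000 = 79.33

79.33 kW


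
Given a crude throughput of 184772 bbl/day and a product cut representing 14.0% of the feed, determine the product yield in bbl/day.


Crude throughput = 184772 bbl/day
Fraction yield = 14.0%
yield = throughput * fraction / 100
yield = 184772 * 14.0 / 100 = 25868.08

25868.08 bbl/day


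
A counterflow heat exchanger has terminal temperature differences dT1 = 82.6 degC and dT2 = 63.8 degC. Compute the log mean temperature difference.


LMTD = (dT1 - dT2) / ln(dT1/dT2)
= (82.6 - 63.8) / ln(82.6 / 63.8) = 18.8 / 0.258256 = 72.80

72.80 degC


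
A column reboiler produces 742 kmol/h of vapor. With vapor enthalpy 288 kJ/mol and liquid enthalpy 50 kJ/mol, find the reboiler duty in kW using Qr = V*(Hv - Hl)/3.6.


Qr = 742 * (288 - 50) / 3.6 = 742 * 238 / 3.6 = 49050

49050 kW


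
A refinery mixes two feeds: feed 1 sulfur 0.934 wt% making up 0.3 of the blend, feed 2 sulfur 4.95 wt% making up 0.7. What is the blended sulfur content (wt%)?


Linear sulfur blending: S_blend = x1*S1 + x2*S2
Contribution 1: 0.3 * 0.934 = 0.2802 wt%
Contribution 2: 0.7 * 4.95 = 3.465 wt%
S_blend = 0.2802 + 3.465 = 3.7452

3.7452 wt%


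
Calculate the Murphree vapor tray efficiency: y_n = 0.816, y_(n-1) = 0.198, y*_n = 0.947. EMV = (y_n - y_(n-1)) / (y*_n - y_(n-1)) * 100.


Murphree vapor efficiency: EMV = (y_n - y_(n-1)) / (y*_n - y_(n-1)) * 100
EMV = (0.816 - 0.198) / (0.947 - 0.198) * 100 = 0.618 / 0.749 * 100 = 82.51

82.51 %


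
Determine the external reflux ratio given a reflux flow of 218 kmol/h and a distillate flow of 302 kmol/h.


Reflux ratio definition: R = L / D (liquid returned / distillate withdrawn)
L = 218 kmol/h, D = 302 kmol/h
R = 218 / 302 = 0.7219

0.7219


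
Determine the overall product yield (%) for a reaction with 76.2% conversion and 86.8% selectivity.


Overall yield = conversion (%) * selectivity (%) / 100
Conversion = 76.2%, Selectivity = 86.8%
Y = 76.2 * 86.8 / 100
= 66.1416 %

66.1416 %


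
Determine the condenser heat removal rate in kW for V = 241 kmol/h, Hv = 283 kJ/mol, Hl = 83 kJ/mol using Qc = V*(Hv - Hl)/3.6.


Qc = 241 * (283 - 83) / 3.6 = 241 * 200 / 3.6 = 13390

13390 kW


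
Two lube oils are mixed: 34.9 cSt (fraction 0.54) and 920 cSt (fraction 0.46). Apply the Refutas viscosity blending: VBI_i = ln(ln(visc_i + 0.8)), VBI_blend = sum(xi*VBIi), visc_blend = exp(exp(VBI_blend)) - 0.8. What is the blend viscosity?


Refutas method: VBN_i = 14.534*ln(ln(visc_i + 0.8)) + 10.975, blended linearly by mass fraction; since VBN is linear in VBI_i = ln(ln(visc_i + 0.8)) and the fractions sum to 1, blend VBI directly: visc = exp(exp(VBI_blend)) - 0.8
VBI_1 = ln(ln(34.9 + 0.8)) = 1.27401
VBI_2 = ln(ln(920 + 0.8)) = 1.92063
VBI_blend = 0.54 * 1.27401 + 0.46 * 1.92063 = 1.57146
visc_blend = exp(exp(1.57146)) - 0.8 = 122.4

122.4 cSt


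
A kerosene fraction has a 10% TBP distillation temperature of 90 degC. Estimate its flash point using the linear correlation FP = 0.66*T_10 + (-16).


FP = 0.66 * 90 + (-16) = 43.4

43.4 degC


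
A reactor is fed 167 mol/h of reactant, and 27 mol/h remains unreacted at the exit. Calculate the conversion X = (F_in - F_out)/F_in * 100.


X = (F_in - F_out) / F_in * 100
Moles reacted = 167 - 27 = 140
X = 140 / 167 * 100
= 0.8383 * 100
= 83.83 %

83.83 %


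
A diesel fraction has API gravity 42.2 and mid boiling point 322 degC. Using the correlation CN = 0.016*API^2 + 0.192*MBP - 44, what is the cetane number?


CN = 0.016 * 42.2^2 + 0.192 * 322 - 44
CN = 28.49344 + 61.824 - 44 = 46.31744

46.31744


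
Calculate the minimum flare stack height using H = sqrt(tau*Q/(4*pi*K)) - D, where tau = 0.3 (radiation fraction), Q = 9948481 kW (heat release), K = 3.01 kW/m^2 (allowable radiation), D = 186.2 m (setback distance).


tau*Q/(4*pi*K) = 0.3 * 9948481 / (4 * pi * 3.01) = 78904.5
sqrt(78904.5) = 280.899
H = 280.899 - 186.2 = 94.70

94.70 m


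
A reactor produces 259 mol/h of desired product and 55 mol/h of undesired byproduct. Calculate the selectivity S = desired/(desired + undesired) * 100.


Selectivity = desired / (desired + undesired) * 100
Total products = 259 + 55 = 314 mol/h
S = 259 / 314 * 100
= 0.8248 * 100
= 82.48 %

82.48 %


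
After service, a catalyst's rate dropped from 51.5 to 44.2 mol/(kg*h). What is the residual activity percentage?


Activity (%) = (rate_used / rate_fresh) * 100
rate_used = 44.2, rate_fresh = 51.5
= (44.2 / 51.5) * 100
= 0.8583 * 100 = 85.83

85.83 %


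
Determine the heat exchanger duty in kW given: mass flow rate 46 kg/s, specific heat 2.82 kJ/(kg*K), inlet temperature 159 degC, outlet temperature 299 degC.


Q = m_dot * cp * delta_T
delta_T = 299 - 159 = 140 K
Q = 46 * 2.82 * 140
= 129.72 * 140
= 18160.8 kW

18160.8 kW


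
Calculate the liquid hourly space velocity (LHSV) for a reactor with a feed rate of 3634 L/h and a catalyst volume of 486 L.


LHSV = volumetric feed rate / catalyst volume
= 3634 L/h / 486 L
= 7.477 h^-1

7.477 h^-1


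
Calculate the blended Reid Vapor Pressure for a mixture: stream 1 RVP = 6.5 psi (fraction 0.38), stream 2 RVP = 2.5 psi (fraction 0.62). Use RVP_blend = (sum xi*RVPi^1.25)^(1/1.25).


Chevron index: RVP_blend = (sum xi*RVPi^1.25)^(1/1.25)
RVP^1.25 terms: 0.38 * 6.5^1.25 + 0.62 * 2.5^1.25 = 5.89292
RVP_blend = 5.89292^(1/1.25) = 4.133

4.133 psi


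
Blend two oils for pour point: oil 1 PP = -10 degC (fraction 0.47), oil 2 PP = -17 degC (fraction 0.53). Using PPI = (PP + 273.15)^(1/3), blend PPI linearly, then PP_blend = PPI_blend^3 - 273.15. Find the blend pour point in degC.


PPI_1 = (-10 + 273.15)^(1/3) = 6.408176
PPI_2 = (-17 + 273.15)^(1/3) = 6.350844
PPI_blend = 0.47 * 6.408176 + 0.53 * 6.350844 = 6.37779
PP_blend = 6.37779^3 - 273.15 = 259.4243 - 273.15 = -13.73

-13.73 degC


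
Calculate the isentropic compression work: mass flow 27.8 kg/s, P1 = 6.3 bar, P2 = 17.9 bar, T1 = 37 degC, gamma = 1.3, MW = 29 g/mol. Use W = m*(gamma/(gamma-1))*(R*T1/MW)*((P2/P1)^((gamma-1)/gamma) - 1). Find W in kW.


Isentropic work: W = m*(gamma/(gamma-1))*(R*T1/MW)*((P2/P1)^((gamma-1)/gamma) - 1)
T1 = 37 + 273.15 = 310.15 K
Pressure ratio = 17.9 / 6.3 = 2.84127
Exponent = (1.3 - 1)/1.3 = 0.230769
(P2/P1)^exp - 1 = 2.84127^0.230769 - 1 = 0.272497
W = 27.8 * 1.3 / 0.3 * 8.314 * 310.15 / 29 * 0.272497 = 2919

2919 kW


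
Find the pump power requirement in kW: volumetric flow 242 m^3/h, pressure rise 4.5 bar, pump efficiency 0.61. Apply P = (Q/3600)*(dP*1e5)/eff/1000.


Q = 242 / 3600 = 0.0672222 m^3/s
P = 0.0672222 * (4.5 * 1e5) / 0.61 / 1000 = 49.59

49.59 kW


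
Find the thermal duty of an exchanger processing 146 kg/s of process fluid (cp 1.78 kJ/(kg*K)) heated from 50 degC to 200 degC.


Q = m_dot * cp * delta_T
delta_T = 200 - 50 = 150 K
Q = 146 * 1.78 * 150
= 259.88 * 150
= 38982 kW

38982 kW


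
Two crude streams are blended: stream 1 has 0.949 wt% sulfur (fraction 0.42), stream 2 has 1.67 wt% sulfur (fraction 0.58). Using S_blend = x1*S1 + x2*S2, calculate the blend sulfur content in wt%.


Linear sulfur blending: S_blend = x1*S1 + x2*S2
Contribution 1: 0.42 * 0.949 = 0.39858 wt%
Contribution 2: 0.58 * 1.67 = 0.9686 wt%
S_blend = 0.39858 + 0.9686 = 1.36718

1.36718 wt%


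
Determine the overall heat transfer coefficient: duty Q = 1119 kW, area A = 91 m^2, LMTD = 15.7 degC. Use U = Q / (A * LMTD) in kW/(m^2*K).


From Q = U*A*LMTD, U = Q / (A * LMTD)
U = 1119 / (91 * 15.7) = 1119 / 1428.7 = 0.7832

0.7832 kW/(m^2*K)


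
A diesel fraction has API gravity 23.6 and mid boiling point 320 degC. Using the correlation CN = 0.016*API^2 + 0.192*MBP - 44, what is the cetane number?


CN = 0.016 * 23.6^2 + 0.192 * 320 - 44
CN = 8.91136 + 61.44 - 44 = 26.35136

26.35136


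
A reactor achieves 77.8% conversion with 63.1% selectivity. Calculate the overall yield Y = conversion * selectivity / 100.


Overall yield = conversion (%) * selectivity (%) / 100
Conversion = 77.8%, Selectivity = 63.1%
Y = 77.8 * 63.1 / 100
= 49.0918 %

49.0918 %


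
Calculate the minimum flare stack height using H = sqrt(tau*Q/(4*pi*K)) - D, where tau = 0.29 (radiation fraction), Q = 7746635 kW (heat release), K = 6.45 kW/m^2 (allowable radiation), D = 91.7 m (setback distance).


tau*Q/(4*pi*K) = 0.29 * 7746635 / (4 * pi * 6.45) = 27716.7
sqrt(27716.7) = 166.483
H = 166.483 - 91.7 = 74.78

74.78 m


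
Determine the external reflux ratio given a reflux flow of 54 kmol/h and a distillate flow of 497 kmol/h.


Reflux ratio definition: R = L / D (liquid returned / distillate withdrawn)
L = 54 kmol/h, D = 497 kmol/h
R = 54 / 497 = 0.1087

0.1087


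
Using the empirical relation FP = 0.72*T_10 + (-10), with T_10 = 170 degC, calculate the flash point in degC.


FP = 0.72 * 170 + (-10) = 112.4

112.4 degC


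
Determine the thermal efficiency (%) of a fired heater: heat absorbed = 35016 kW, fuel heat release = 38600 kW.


Furnace efficiency = Q_absorbed / Q_fuel * 100
= 35016 / 38600 * 100 = 90.72

90.72 %


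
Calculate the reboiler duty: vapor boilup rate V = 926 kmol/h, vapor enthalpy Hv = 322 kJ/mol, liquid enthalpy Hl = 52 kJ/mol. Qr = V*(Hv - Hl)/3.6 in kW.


Qr = 926 * (322 - 52) / 3.6 = 926 * 270 / 3.6 = 69450

69450 kW


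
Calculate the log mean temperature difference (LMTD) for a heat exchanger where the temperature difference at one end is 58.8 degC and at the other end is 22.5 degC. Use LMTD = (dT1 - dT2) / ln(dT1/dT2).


LMTD = (dT1 - dT2) / ln(dT1/dT2)
= (58.8 - 22.5) / ln(58.8 / 22.5) = 36.3 / 0.960627 = 37.79

37.79 degC


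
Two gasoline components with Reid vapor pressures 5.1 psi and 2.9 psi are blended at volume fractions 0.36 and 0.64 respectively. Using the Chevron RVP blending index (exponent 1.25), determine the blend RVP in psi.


Chevron index: RVP_blend = (sum xi*RVPi^1.25)^(1/1.25)
RVP^1.25 terms: 0.36 * 5.1^1.25 + 0.64 * 2.9^1.25 = 5.1811
RVP_blend = 5.1811^(1/1.25) = 3.729

3.729 psi


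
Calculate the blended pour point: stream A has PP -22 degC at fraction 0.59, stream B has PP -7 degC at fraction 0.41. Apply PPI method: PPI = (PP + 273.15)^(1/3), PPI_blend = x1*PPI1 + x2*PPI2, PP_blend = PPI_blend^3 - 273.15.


PPI_1 = (-22 + 273.15)^(1/3) = 6.30925
PPI_2 = (-7 + 273.15)^(1/3) = 6.432436
PPI_blend = 0.59 * 6.30925 + 0.41 * 6.432436 = 6.359756
PP_blend = 6.359756^3 - 273.15 = 257.2298 - 273.15 = -15.92

-15.92 degC


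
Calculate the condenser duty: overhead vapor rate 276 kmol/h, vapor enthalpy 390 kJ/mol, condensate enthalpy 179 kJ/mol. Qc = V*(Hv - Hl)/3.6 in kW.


Qc = 276 * (390 - 179) / 3.6 = 276 * 211 / 3.6 = 16180

16180 kW


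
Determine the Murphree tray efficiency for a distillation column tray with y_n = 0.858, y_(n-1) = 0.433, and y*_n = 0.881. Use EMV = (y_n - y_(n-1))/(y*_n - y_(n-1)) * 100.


Murphree vapor efficiency: EMV = (y_n - y_(n-1)) / (y*_n - y_(n-1)) * 100
EMV = (0.858 - 0.433) / (0.881 - 0.433) * 100 = 0.425 / 0.448 * 100 = 94.87

94.87 %


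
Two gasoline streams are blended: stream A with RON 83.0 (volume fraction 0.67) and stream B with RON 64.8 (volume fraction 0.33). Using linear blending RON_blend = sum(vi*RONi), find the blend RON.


Linear blending: RON_blend = sum(vi * RONi)
Contribution 1: 0.67 * 83.0 = 55.61
Contribution 2: 0.33 * 64.8 = 21.384
RON_blend = 55.61 + 21.384 = 76.994

76.994


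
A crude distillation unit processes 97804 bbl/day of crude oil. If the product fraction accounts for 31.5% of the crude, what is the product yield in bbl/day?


Crude throughput = 97804 bbl/day
Fraction yield = 31.5%
yield = throughput * fraction / 100
yield = 97804 * 31.5 / 100 = 30808.26

30808.26 bbl/day


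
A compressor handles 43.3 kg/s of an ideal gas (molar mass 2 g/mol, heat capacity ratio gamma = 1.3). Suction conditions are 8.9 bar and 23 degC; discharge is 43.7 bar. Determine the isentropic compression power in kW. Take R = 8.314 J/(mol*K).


Isentropic work: W = m*(gamma/(gamma-1))*(R*T1/MW)*((P2/P1)^((gamma-1)/gamma) - 1)
T1 = 23 + 273.15 = 296.15 K
Pressure ratio = 43.7 / 8.9 = 4.91011
Exponent = (1.3 - 1)/1.3 = 0.230769
(P2/P1)^exp - 1 = 4.91011^0.230769 - 1 = 0.443718
W = 43.3 * 1.3 / 0.3 * 8.314 * 296.15 / 2 * 0.443718 = 102500

102500 kW


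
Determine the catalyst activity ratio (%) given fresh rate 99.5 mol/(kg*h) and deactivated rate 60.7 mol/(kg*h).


Activity (%) = (rate_used / rate_fresh) * 100
rate_used = 60.7, rate_fresh = 99.5
= (60.7 / 99.5) * 100
= 0.6101 * 100 = 61.01

61.01 %


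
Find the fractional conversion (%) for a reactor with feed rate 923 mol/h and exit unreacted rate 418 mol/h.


X = (F_in - F_out) / F_in * 100
Moles reacted = 923 - 418 = 505
X = 505 / 923 * 100
= 0.5471 * 100
= 54.71 %

54.71 %


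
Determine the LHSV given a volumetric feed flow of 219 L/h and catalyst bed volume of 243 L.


LHSV = volumetric feed rate / catalyst volume
= 219 L/h / 243 L
= 0.9012 h^-1

0.9012 h^-1


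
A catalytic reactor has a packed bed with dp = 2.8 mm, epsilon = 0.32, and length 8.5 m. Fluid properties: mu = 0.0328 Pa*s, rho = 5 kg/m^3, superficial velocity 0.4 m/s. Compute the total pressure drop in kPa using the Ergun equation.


dp = 2.8 mm = 0.0028 m
Viscous term = 150*0.0328*0.4*(1-0.32)^2 / (0.0028^2*0.32^3) = 3542230
Inertial term = 1.75*5*0.4^2*(1-0.32) / (0.0028*0.32^3) = 10376
dP/L = 3542230 + 10376 = 3552610 Pa/m
dP = 3552610 * 8.5 / 1000 = 30200 kPa

30200 kPa


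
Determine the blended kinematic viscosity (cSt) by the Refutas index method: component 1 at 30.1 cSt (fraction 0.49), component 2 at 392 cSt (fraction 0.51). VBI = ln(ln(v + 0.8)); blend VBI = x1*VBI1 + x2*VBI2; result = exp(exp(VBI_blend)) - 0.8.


Refutas method: VBN_i = 14.534*ln(ln(visc_i + 0.8)) + 10.975, blended linearly by mass fraction; since VBN is linear in VBI_i = ln(ln(visc_i + 0.8)) and the fractions sum to 1, blend VBI directly: visc = exp(exp(VBI_blend)) - 0.8
VBI_1 = ln(ln(30.1 + 0.8)) = 1.23278
VBI_2 = ln(ln(392 + 0.8)) = 1.7873
VBI_blend = 0.49 * 1.23278 + 0.51 * 1.7873 = 1.51559
visc_blend = exp(exp(1.51559)) - 0.8 = 94.03

94.03 cSt


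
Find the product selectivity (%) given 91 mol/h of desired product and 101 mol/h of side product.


Selectivity = desired / (desired + undesired) * 100
Total products = 91 + 101 = 192 mol/h
S = 91 / 192 * 100
= 0.4740 * 100
= 47.40 %

47.40 %


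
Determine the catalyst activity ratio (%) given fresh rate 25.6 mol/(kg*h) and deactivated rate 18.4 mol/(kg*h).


Activity (%) = (rate_used / rate_fresh) * 100
rate_used = 18.4, rate_fresh = 25.6
= (18.4 / 25.6) * 100
= 0.7187 * 100 = 71.87

71.87 %


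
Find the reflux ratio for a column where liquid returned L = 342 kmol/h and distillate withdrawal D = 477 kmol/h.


Reflux ratio definition: R = L / D (liquid returned / distillate withdrawn)
L = 342 kmol/h, D = 477 kmol/h
R = 342 / 477 = 0.7170

0.7170


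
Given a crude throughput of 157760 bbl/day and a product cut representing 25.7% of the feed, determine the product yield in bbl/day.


Crude throughput = 157760 bbl/day
Fraction yield = 25.7%
yield = throughput * fraction / 100
yield = 157760 * 25.7 / 100 = 40544.32

40544.32 bbl/day


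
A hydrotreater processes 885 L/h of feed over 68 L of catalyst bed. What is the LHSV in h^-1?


LHSV = volumetric feed rate / catalyst volume
= 885 L/h / 68 L
= 13.01 h^-1

13.01 h^-1


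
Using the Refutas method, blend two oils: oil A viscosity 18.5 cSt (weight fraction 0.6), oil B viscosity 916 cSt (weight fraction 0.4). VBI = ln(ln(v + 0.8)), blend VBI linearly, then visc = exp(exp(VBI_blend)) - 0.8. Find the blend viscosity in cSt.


Refutas method: VBN_i = 14.534*ln(ln(visc_i + 0.8)) + 10.975, blended linearly by mass fraction; since VBN is linear in VBI_i = ln(ln(visc_i + 0.8)) and the fractions sum to 1, blend VBI directly: visc = exp(exp(VBI_blend)) - 0.8
VBI_1 = ln(ln(18.5 + 0.8)) = 1.08522
VBI_2 = ln(ln(916 + 0.8)) = 1.91999
VBI_blend = 0.6 * 1.08522 + 0.4 * 1.91999 = 1.41913
visc_blend = exp(exp(1.41913)) - 0.8 = 61.60

61.60 cSt


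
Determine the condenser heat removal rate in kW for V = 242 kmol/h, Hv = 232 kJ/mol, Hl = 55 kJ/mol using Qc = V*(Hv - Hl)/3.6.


Qc = 242 * (232 - 55) / 3.6 = 242 * 177 / 3.6 = 11900

11900 kW


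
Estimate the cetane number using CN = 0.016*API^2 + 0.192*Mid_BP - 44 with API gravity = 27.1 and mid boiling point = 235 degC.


CN = 0.016 * 27.1^2 + 0.192 * 235 - 44
CN = 11.75056 + 45.12 - 44 = 12.87056

12.87056


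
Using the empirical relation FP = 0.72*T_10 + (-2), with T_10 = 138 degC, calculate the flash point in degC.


FP = 0.72 * 138 + (-2) = 97.36

97.36 degC


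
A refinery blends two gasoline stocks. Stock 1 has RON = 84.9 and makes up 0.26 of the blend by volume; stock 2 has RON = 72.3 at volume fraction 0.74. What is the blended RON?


Linear blending: RON_blend = sum(vi * RONi)
Contribution 1: 0.26 * 84.9 = 22.074
Contribution 2: 0.74 * 72.3 = 53.502
RON_blend = 22.074 + 53.502 = 75.576

75.576


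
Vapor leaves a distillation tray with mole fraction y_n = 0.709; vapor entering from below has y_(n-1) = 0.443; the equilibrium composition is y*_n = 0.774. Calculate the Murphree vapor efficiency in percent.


Murphree vapor efficiency: EMV = (y_n - y_(n-1)) / (y*_n - y_(n-1)) * 100
EMV = (0.709 - 0.443) / (0.774 - 0.443) * 100 = 0.266 / 0.331 * 100 = 80.36

80.36 %


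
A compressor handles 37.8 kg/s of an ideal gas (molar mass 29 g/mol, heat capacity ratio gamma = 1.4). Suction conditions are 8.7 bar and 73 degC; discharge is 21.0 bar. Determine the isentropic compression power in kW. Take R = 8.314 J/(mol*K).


Isentropic work: W = m*(gamma/(gamma-1))*(R*T1/MW)*((P2/P1)^((gamma-1)/gamma) - 1)
T1 = 73 + 273.15 = 346.15 K
Pressure ratio = 21.0 / 8.7 = 2.41379
Exponent = (1.4 - 1)/1.4 = 0.285714
(P2/P1)^exp - 1 = 2.41379^0.285714 - 1 = 0.286301
W = 37.8 * 1.4 / 0.4 * 8.314 * 346.15 / 29 * 0.286301 = 3759

3759 kW


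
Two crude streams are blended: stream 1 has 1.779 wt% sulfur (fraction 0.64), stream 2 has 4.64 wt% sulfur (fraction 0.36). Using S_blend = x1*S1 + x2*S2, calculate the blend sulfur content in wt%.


Linear sulfur blending: S_blend = x1*S1 + x2*S2
Contribution 1: 0.64 * 1.779 = 1.13856 wt%
Contribution 2: 0.36 * 4.64 = 1.6704 wt%
S_blend = 1.13856 + 1.6704 = 2.80896

2.80896 wt%


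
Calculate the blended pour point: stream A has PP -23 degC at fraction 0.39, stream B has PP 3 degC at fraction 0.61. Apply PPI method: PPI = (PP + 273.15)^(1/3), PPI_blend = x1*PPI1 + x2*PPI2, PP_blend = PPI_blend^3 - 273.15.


PPI_1 = (-23 + 273.15)^(1/3) = 6.300865
PPI_2 = (3 + 273.15)^(1/3) = 6.512009
PPI_blend = 0.39 * 6.300865 + 0.61 * 6.512009 = 6.429663
PP_blend = 6.429663^3 - 273.15 = 265.8059 - 273.15 = -7.34

-7.34 degC


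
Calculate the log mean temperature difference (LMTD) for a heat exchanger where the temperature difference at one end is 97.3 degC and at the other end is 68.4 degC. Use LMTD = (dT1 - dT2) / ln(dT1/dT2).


LMTD = (dT1 - dT2) / ln(dT1/dT2)
= (97.3 - 68.4) / ln(97.3 / 68.4) = 28.9 / 0.352426 = 82.00

82.00 degC


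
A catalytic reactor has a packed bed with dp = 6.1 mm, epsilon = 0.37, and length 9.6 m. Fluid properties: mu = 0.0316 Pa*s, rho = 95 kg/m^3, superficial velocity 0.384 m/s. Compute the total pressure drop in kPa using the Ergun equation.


dp = 6.1 mm = 0.0061 m
Viscous term = 150*0.0316*0.384*(1-0.37)^2 / (0.0061^2*0.37^3) = 383289
Inertial term = 1.75*95*0.384^2*(1-0.37) / (0.0061*0.37^3) = 49983.8
dP/L = 383289 + 49983.8 = 433273 Pa/m
dP = 433273 * 9.6 / 1000 = 4159 kPa

4159 kPa


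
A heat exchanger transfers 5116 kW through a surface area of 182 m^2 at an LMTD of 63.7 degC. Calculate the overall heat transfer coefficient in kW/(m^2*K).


From Q = U*A*LMTD, U = Q / (A * LMTD)
U = 5116 / (182 * 63.7) = 5116 / 11593.4 = 0.4413

0.4413 kW/(m^2*K)


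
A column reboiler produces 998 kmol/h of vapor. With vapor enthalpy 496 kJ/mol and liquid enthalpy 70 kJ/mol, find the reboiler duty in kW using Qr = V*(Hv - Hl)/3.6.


Qr = 998 * (496 - 70) / 3.6 = 998 * 426 / 3.6 = 118100

118100 kW


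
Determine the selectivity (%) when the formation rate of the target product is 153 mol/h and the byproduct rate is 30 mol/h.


Selectivity = desired / (desired + undesired) * 100
Total products = 153 + 30 = 183 mol/h
S = 153 / 183 * 100
= 0.8361 * 100
= 83.61 %

83.61 %


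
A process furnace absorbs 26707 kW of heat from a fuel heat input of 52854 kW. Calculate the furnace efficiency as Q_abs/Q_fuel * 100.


Furnace efficiency = Q_absorbed / Q_fuel * 100
= 26707 / 52854 * 100 = 50.53

50.53 %


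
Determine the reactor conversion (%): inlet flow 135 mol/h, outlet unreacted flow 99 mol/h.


X = (F_in - F_out) / F_in * 100
Moles reacted = 135 - 99 = 36
X = 36 / 135 * 100
= 0.2667 * 100
= 26.67 %

26.67 %


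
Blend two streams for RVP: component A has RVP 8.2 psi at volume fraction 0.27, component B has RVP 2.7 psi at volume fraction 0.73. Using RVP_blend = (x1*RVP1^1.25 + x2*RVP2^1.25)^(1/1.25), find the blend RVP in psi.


Chevron index: RVP_blend = (sum xi*RVPi^1.25)^(1/1.25)
RVP^1.25 terms: 0.27 * 8.2^1.25 + 0.73 * 2.7^1.25 = 6.27309
RVP_blend = 6.27309^(1/1.25) = 4.345

4.345 psi


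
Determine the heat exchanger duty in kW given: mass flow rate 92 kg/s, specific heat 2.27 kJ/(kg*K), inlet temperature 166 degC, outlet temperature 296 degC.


Q = m_dot * cp * delta_T
delta_T = 296 - 166 = 130 K
Q = 92 * 2.27 * 130
= 208.84 * 130
= 27149.2 kW

27149.2 kW


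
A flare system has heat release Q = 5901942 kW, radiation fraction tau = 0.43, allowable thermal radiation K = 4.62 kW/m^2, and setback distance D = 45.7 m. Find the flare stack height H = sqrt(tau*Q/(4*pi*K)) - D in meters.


tau*Q/(4*pi*K) = 0.43 * 5901942 / (4 * pi * 4.62) = 43713.1
sqrt(43713.1) = 209.077
H = 209.077 - 45.7 = 163.4

163.4 m


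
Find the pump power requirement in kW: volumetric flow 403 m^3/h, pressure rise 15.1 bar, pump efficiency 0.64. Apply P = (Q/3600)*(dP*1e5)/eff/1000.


Q = 403 / 3600 = 0.111944 m^3/s
P = 0.111944 * (15.1 * 1e5) / 0.64 / 1000 = 264.1

264.1 kW


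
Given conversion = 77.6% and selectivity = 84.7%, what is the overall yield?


Overall yield = conversion (%) * selectivity (%) / 100
Conversion = 77.6%, Selectivity = 84.7%
Y = 77.6 * 84.7 / 100
= 65.7272 %

65.7272 %


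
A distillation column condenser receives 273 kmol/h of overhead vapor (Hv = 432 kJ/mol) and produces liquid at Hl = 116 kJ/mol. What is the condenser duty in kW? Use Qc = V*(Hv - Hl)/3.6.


Qc = 273 * (432 - 116) / 3.6 = 273 * 316 / 3.6 = 23960

23960 kW


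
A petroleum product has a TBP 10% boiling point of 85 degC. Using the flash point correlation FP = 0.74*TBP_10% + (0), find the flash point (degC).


FP = 0.74 * 85 + (0) = 62.9

62.9 degC


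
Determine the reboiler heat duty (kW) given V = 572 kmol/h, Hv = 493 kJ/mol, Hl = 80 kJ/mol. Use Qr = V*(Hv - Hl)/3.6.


Qr = 572 * (493 - 80) / 3.6 = 572 * 413 / 3.6 = 65620

65620 kW


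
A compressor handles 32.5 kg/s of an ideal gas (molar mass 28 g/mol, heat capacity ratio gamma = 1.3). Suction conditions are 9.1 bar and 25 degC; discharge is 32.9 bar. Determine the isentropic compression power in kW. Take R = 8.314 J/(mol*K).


Isentropic work: W = m*(gamma/(gamma-1))*(R*T1/MW)*((P2/P1)^((gamma-1)/gamma) - 1)
T1 = 25 + 273.15 = 298.15 K
Pressure ratio = 32.9 / 9.1 = 3.61538
Exponent = (1.3 - 1)/1.3 = 0.230769
(P2/P1)^exp - 1 = 3.61538^0.230769 - 1 = 0.345255
W = 32.5 * 1.3 / 0.3 * 8.314 * 298.15 / 28 * 0.345255 = 4305

4305 kW


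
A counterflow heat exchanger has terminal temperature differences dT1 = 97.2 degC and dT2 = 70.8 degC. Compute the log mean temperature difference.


LMTD = (dT1 - dT2) / ln(dT1/dT2)
= (97.2 - 70.8) / ln(97.2 / 70.8) = 26.4 / 0.316912 = 83.30

83.30 degC


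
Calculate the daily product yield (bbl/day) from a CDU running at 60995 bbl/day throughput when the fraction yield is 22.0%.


Crude throughput = 60995 bbl/day
Fraction yield = 22.0%
yield = throughput * fraction / 100
yield = 60995 * 22.0 / 100 = 13418.9

13418.9 bbl/day


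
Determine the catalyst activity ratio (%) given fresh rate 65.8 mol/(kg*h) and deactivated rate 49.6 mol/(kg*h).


Activity (%) = (rate_used / rate_fresh) * 100
rate_used = 49.6, rate_fresh = 65.8
= (49.6 / 65.8) * 100
= 0.7538 * 100 = 75.38

75.38 %


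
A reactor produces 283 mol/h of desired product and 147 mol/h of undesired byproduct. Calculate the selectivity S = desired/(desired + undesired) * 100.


Selectivity = desired / (desired + undesired) * 100
Total products = 283 + 147 = 430 mol/h
S = 283 / 430 * 100
= 0.6581 * 100
= 65.81 %

65.81 %


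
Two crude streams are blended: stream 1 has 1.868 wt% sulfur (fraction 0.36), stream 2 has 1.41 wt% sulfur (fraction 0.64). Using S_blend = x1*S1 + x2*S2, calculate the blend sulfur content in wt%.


Linear sulfur blending: S_blend = x1*S1 + x2*S2
Contribution 1: 0.36 * 1.868 = 0.67248 wt%
Contribution 2: 0.64 * 1.41 = 0.9024 wt%
S_blend = 0.67248 + 0.9024 = 1.57488

1.57488 wt%


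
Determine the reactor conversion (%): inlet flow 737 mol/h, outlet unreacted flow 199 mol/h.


X = (F_in - F_out) / F_in * 100
Moles reacted = 737 - 199 = 538
X = 538 / 737 * 100
= 0.7300 * 100
= 73.00 %

73.00 %


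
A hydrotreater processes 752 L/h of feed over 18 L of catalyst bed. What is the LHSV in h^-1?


LHSV = volumetric feed rate / catalyst volume
= 752 L/h / 18 L
= 41.78 h^-1

41.78 h^-1


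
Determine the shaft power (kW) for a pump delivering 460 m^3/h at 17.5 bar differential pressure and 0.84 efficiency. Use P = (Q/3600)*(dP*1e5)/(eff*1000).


Q = 460 / 3600 = 0.127778 m^3/s
P = 0.127778 * (17.5 * 1e5) / 0.84 / 1000 = 266.2

266.2 kW
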